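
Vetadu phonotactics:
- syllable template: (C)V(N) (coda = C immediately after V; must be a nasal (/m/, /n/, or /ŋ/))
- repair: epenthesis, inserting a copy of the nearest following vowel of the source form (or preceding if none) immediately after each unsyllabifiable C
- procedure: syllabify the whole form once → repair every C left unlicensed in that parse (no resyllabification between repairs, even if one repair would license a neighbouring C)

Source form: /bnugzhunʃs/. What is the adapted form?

Under (C)V(N), the unsyllabifiable consonants are /b/, /g/, /z/, /ʃ/, /s/ (only a nasal (/m/, /n/, or /ŋ/) is licensed in coda position; onsets are limited to one consonant).
Epenthesis after each stranded consonant: /b/ → /bu/, /g/ → /gu/, /z/ → /zu/, /ʃ/ → /ʃu/, /s/ → /su/.

bunuguzuhunʃusu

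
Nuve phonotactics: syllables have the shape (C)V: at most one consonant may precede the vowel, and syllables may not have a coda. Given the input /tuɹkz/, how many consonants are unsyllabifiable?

3

The consonants /ɹ/, /k/, /z/ cannot be parsed into a legal (C)V syllable (no codas are permitted; onsets are limited to one consonant).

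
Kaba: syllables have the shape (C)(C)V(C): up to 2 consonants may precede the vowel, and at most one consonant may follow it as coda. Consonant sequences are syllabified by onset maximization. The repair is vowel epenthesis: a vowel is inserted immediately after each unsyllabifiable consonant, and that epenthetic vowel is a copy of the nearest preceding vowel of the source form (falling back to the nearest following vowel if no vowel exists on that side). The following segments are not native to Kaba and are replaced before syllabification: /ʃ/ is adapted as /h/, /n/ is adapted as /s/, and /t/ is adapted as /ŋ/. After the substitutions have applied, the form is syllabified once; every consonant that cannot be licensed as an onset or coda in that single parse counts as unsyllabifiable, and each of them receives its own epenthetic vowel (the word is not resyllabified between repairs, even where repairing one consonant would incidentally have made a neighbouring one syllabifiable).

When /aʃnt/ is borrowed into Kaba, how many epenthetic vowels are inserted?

2

After substitution the input is /ahsŋ/.
The unsyllabifiable consonants are /s/, /ŋ/; each receives one epenthetic vowel.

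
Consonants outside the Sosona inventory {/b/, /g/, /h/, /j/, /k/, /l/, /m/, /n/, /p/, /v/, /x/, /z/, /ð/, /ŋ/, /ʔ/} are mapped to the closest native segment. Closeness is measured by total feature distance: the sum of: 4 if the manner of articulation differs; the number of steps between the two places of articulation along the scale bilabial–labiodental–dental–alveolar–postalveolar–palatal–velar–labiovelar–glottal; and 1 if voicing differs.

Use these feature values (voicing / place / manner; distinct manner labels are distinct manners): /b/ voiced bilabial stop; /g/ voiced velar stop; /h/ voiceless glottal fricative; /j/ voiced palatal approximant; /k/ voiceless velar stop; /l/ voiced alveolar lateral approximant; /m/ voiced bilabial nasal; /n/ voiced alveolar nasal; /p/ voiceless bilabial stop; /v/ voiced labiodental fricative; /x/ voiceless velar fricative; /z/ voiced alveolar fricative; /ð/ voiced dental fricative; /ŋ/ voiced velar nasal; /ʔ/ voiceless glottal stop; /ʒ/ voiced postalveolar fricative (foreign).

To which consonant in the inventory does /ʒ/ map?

z

/z/ is closest: same manner (fricative), place distance 1 (postalveolar→alveolar), same voicing; total 1. Next closest is /ð/ at distance 2.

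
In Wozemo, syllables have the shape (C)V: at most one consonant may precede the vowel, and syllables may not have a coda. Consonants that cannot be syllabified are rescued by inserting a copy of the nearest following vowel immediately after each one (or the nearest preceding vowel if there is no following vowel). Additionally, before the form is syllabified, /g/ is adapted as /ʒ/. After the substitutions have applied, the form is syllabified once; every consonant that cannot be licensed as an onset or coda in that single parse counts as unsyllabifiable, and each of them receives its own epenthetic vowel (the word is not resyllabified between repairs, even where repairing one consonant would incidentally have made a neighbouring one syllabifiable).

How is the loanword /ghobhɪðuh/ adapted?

Substitution: /g/ → /ʒ/, giving /ʒhobhɪðuh/.
The consonants /ʒ/, /b/, /h/ cannot be parsed into a legal (C)V syllable (no codas are permitted; onsets are limited to one consonant).
Epenthesis after each stranded consonant: /ʒ/ → /ʒo/, /b/ → /bɪ/, /h/ → /hu/.

ʒohobɪhɪðuhu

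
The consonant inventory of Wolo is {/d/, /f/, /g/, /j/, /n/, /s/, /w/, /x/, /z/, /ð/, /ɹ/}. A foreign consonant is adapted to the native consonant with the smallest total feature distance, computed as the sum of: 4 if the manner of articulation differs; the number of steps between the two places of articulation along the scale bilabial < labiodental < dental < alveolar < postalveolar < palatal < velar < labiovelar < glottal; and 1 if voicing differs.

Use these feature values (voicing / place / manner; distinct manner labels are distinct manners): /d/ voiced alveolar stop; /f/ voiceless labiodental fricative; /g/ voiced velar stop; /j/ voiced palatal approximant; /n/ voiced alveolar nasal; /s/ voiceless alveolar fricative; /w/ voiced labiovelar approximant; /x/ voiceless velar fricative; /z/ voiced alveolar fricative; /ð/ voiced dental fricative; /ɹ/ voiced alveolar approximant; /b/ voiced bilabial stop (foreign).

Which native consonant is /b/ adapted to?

d

/d/ is closest: same manner (stop), place distance 3 (bilabial→alveolar), same voicing; total 3. Next closest is /f/ at distance 6.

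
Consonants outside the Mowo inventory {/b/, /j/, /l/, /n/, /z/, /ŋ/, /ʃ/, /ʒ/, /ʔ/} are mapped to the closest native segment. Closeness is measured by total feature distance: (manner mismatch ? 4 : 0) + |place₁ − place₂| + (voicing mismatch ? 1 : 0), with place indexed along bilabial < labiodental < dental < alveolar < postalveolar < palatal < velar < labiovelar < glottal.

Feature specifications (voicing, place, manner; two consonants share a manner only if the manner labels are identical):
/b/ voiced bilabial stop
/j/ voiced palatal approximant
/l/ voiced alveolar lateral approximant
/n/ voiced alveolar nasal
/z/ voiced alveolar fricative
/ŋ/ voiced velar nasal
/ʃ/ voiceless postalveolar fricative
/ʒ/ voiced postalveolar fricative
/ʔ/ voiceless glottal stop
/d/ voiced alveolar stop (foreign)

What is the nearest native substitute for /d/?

b

/b/ is closest: same manner (stop), place distance 3 (alveolar→bilabial), same voicing; total 3. Next closest is /l/ at distance 4.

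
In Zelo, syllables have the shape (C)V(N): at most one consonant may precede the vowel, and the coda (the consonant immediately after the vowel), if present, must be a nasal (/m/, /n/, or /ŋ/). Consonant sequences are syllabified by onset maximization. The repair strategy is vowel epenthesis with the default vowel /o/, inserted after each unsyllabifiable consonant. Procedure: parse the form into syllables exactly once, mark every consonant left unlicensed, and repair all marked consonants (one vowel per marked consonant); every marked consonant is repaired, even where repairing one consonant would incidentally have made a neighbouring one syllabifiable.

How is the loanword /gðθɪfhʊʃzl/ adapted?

goðoθɪfohʊʃozolo

The consonants /g/, /ð/, /f/, /ʃ/, /z/, /l/ cannot be parsed into a legal (C)V(N) syllable (only a nasal (/m/, /n/, or /ŋ/) is licensed in coda position; onsets are limited to one consonant).
Each unlicensed consonant becomes the onset of a new syllable: /g/ → /go/, /ð/ → /ðo/, /f/ → /fo/, /ʃ/ → /ʃo/, /z/ → /zo/, /l/ → /lo/.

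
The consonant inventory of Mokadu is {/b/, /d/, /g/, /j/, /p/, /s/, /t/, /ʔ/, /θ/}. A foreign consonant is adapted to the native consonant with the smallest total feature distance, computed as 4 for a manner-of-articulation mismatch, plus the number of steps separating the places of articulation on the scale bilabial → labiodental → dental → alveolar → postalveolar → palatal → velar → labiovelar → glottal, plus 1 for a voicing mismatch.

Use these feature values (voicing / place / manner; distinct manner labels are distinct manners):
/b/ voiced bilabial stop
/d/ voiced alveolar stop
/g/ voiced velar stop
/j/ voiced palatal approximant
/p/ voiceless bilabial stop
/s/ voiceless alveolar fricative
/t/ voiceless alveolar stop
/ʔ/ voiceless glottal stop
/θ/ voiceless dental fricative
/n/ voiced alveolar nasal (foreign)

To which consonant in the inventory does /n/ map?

/d/ is closest: manner differs (nasal→stop, +4), place distance 0 (alveolar→alveolar), same voicing; total 4. Next closest is /s/ at distance 5.

d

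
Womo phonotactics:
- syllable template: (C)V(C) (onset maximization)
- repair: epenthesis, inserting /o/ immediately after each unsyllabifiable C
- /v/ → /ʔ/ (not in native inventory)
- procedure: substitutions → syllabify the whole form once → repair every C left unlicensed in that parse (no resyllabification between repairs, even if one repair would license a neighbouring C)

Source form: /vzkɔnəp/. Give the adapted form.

Substitution: /v/ → /ʔ/, giving /ʔzkɔnəp/.
The consonants /ʔ/, /z/ cannot be parsed into a legal (C)V(C) syllable (at most one coda consonant is licensed; onsets are limited to one consonant).
Epenthesis after each stranded consonant: /ʔ/ → /ʔo/, /z/ → /zo/.

ʔozokɔnəp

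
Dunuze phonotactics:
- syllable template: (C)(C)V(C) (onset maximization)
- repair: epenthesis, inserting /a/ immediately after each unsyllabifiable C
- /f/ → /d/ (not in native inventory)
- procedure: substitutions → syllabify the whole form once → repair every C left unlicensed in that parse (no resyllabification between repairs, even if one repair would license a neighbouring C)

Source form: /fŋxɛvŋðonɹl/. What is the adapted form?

Substitution: /f/ → /d/, giving /dŋxɛvŋðonɹl/.
The consonants /d/, /ɹ/, /l/ cannot be parsed into a legal (C)(C)V(C) syllable (at most one coda consonant is licensed; onsets may contain at most 2 consonants).
Each unlicensed consonant becomes the onset of a new syllable: /d/ → /da/, /ɹ/ → /ɹa/, /l/ → /la/.

daŋxɛvŋðonɹala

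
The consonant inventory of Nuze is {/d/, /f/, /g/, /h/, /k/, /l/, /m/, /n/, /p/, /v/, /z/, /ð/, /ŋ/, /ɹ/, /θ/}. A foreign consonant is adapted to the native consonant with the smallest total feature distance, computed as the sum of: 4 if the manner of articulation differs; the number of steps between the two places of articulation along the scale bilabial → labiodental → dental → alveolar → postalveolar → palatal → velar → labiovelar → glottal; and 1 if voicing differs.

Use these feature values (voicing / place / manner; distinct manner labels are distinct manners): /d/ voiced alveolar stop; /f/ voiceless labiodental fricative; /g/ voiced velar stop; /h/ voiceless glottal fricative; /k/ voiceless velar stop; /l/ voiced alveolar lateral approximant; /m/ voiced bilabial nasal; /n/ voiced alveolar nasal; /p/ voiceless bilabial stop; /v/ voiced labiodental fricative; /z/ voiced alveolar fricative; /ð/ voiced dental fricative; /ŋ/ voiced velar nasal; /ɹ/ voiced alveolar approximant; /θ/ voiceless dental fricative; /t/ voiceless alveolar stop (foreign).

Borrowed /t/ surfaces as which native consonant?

d

/d/ is closest: same manner (stop), place distance 0 (alveolar→alveolar), voicing differs (+1); total 1. Next closest is /k/ at distance 3.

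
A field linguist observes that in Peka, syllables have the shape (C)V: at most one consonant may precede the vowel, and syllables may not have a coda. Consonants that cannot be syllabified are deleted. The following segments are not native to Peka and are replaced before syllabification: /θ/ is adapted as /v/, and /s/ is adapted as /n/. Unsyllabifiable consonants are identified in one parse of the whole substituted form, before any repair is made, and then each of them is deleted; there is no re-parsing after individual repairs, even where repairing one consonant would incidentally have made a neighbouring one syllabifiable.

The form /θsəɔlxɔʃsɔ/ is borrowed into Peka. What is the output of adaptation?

nəɔxɔnɔ

Substitution: /θ/ → /v/, /s/ → /n/, giving /vnəɔlxɔʃnɔ/.
Under (C)V, the unsyllabifiable consonants are /v/, /l/, /ʃ/ (no codas are permitted; onsets are limited to one consonant).
Deletion applies to /v/, /l/, /ʃ/.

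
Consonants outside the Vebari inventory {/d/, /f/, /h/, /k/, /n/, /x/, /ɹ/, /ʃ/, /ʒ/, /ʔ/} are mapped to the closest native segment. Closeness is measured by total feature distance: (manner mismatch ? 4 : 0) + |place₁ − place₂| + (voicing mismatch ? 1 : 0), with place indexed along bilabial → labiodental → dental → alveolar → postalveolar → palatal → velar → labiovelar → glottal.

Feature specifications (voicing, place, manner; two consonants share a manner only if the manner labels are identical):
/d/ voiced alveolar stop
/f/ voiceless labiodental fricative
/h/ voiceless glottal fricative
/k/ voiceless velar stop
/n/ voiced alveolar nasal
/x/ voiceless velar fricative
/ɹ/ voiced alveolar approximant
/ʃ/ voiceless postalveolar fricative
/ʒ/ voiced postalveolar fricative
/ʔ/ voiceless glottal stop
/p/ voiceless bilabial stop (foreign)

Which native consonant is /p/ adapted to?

d

/d/ is closest: same manner (stop), place distance 3 (bilabial→alveolar), voicing differs (+1); total 4. Next closest is /f/ at distance 5.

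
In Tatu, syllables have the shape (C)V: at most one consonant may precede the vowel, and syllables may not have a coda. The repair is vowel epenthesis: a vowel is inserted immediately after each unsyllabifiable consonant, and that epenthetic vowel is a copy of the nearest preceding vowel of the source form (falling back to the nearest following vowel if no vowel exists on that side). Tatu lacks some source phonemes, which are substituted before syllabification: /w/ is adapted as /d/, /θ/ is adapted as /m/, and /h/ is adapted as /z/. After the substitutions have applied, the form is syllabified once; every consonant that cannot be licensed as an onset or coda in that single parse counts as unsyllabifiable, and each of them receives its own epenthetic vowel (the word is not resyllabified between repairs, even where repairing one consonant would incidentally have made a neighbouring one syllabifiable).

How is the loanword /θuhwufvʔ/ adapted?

muzudufuvuʔu

Substitution: /θ/ → /m/, /h/ → /z/, /w/ → /d/, giving /muzdufvʔ/.
The consonants /z/, /f/, /v/, /ʔ/ cannot be parsed into a legal (C)V syllable (no codas are permitted; onsets are limited to one consonant).
Epenthesis after each stranded consonant: /z/ → /zu/, /f/ → /fu/, /v/ → /vu/, /ʔ/ → /ʔu/.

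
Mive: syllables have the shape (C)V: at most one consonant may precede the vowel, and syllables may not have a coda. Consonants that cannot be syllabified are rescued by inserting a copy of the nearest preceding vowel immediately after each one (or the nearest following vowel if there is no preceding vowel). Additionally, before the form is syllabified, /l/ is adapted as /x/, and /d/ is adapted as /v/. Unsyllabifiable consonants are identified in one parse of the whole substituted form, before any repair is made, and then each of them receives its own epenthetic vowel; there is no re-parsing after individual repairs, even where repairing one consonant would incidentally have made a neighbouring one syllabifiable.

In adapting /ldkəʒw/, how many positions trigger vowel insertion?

After substitution the input is /xvkəʒw/.
The unsyllabifiable consonants are /x/, /v/, /ʒ/, /w/; each receives one epenthetic vowel.

4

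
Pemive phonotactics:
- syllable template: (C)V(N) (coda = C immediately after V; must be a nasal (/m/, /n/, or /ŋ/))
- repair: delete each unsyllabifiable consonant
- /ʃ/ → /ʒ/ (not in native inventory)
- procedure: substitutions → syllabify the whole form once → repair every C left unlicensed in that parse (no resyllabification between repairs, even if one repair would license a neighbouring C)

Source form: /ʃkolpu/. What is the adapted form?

kopu

Substitution: /ʃ/ → /ʒ/, giving /ʒkolpu/.
Syllabifying with onset maximization leaves /ʒ/, /l/ stranded (only a nasal (/m/, /n/, or /ŋ/) is licensed in coda position; onsets are limited to one consonant).
Deleting the stranded consonants removes /ʒ/, /l/.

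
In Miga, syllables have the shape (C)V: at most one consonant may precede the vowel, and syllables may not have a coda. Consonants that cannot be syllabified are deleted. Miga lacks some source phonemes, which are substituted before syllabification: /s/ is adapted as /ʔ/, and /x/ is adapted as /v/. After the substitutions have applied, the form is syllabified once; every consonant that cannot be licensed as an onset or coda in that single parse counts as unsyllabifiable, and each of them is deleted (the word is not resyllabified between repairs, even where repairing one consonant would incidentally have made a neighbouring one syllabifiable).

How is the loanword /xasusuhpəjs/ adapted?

Substitution: /x/ → /v/, /s/ → /ʔ/, giving /vaʔuʔuhpəjʔ/.
The consonants /h/, /j/, /ʔ/ cannot be parsed into a legal (C)V syllable (no codas are permitted; onsets are limited to one consonant).
Deletion applies to /h/, /j/, /ʔ/.

vaʔuʔupə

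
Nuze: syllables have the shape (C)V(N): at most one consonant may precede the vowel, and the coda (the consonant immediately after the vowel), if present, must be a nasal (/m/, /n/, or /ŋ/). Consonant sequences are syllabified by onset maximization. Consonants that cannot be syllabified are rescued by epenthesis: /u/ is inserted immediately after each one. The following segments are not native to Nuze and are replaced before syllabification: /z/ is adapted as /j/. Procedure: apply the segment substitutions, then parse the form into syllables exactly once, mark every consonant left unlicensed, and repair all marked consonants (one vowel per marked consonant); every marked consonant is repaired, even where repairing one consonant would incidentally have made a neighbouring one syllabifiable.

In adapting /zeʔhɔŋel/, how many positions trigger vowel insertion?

2

After substitution the input is /jeʔhɔŋel/.
The unsyllabifiable consonants are /ʔ/, /l/; each receives one epenthetic vowel.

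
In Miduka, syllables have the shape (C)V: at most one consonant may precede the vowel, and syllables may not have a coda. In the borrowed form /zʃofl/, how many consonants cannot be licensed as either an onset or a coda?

3

Under (C)V, the unsyllabifiable consonants are /z/, /f/, /l/ (no codas are permitted; onsets are limited to one consonant).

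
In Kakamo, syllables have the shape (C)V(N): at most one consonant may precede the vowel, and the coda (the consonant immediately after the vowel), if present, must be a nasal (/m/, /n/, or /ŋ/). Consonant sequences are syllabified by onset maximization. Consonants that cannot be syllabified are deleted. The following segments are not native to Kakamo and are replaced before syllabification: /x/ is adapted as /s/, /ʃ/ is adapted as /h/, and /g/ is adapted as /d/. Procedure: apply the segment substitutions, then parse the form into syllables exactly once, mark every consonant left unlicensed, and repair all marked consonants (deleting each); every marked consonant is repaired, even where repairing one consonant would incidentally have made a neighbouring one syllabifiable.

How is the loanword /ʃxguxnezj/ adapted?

dune

Substitution: /ʃ/ → /h/, /x/ → /s/, /g/ → /d/, giving /hsdusnezj/.
The consonants /h/, /s/, /s/, /z/, /j/ cannot be parsed into a legal (C)V(N) syllable (only a nasal (/m/, /n/, or /ŋ/) is licensed in coda position; onsets are limited to one consonant).
Deleting the stranded consonants removes /h/, /s/, /s/, /z/, /j/.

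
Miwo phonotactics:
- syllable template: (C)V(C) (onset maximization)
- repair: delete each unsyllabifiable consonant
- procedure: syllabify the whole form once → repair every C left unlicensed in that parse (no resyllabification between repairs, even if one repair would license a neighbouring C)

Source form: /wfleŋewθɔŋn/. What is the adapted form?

Syllabifying with onset maximization leaves /w/, /f/, /n/ stranded (at most one coda consonant is licensed; onsets are limited to one consonant).
Deletion applies to /w/, /f/, /n/.

leŋewθɔŋ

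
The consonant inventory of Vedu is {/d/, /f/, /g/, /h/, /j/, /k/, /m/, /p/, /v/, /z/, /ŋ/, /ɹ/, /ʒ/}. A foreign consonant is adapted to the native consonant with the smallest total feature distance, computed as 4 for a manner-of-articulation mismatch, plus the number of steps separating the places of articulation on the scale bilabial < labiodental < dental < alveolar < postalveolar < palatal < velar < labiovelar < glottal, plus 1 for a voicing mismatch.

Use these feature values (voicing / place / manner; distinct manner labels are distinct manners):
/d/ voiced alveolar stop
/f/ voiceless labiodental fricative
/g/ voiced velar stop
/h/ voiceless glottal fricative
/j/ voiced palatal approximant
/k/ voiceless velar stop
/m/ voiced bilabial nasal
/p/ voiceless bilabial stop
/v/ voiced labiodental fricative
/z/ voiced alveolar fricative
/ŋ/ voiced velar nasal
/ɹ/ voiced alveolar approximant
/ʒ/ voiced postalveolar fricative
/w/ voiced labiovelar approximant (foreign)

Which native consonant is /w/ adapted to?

j

/j/ is closest: same manner (approximant), place distance 2 (labiovelar→palatal), same voicing; total 2. Next closest is /ɹ/ at distance 4.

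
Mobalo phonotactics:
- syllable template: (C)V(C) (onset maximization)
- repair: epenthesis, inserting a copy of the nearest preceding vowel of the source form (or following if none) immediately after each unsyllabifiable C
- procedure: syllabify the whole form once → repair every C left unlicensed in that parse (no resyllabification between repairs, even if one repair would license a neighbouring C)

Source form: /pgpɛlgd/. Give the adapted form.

pɛgɛpɛlgɛdɛ

The consonants /p/, /g/, /g/, /d/ cannot be parsed into a legal (C)V(C) syllable (at most one coda consonant is licensed; onsets are limited to one consonant).
Epenthesis after each stranded consonant: /p/ → /pɛ/, /g/ → /gɛ/, /g/ → /gɛ/, /d/ → /dɛ/.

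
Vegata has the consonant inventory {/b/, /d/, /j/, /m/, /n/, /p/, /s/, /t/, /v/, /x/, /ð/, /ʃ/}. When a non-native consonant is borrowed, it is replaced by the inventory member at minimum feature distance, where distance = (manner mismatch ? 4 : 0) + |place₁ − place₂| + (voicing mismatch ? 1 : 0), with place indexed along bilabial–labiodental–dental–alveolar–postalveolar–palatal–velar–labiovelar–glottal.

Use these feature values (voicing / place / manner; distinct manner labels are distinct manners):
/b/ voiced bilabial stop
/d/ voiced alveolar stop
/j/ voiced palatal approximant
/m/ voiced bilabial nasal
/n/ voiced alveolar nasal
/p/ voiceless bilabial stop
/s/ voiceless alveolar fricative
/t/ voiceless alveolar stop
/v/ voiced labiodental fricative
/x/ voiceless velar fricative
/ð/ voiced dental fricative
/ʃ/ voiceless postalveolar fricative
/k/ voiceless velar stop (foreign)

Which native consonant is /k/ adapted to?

/t/ is closest: same manner (stop), place distance 3 (velar→alveolar), same voicing; total 3. Next closest is /d/ at distance 4.

t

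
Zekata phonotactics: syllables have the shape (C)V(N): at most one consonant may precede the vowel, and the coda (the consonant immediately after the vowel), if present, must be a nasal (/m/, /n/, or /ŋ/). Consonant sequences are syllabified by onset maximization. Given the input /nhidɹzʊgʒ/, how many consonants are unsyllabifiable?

5

Syllabifying with onset maximization leaves /n/, /d/, /ɹ/, /g/, /ʒ/ stranded (only a nasal (/m/, /n/, or /ŋ/) is licensed in coda position; onsets are limited to one consonant).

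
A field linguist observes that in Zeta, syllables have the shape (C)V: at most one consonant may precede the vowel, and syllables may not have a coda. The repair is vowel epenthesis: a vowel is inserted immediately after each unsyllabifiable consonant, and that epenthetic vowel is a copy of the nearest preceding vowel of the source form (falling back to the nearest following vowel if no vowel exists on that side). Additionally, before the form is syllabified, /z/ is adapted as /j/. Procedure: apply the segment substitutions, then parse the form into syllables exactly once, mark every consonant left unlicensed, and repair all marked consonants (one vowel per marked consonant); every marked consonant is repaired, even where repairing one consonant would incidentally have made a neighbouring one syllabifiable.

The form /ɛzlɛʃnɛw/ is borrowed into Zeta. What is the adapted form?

ɛjɛlɛʃɛnɛwɛ

Substitution: /z/ → /j/, giving /ɛjlɛʃnɛw/.
The consonants /j/, /ʃ/, /w/ cannot be parsed into a legal (C)V syllable (no codas are permitted; onsets are limited to one consonant).
Each unlicensed consonant becomes the onset of a new syllable: /j/ → /jɛ/, /ʃ/ → /ʃɛ/, /w/ → /wɛ/.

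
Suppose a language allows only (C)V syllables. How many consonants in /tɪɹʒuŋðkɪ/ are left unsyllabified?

3

The consonants /ɹ/, /ŋ/, /ð/ cannot be parsed into a legal (C)V syllable (no codas are permitted; onsets are limited to one consonant).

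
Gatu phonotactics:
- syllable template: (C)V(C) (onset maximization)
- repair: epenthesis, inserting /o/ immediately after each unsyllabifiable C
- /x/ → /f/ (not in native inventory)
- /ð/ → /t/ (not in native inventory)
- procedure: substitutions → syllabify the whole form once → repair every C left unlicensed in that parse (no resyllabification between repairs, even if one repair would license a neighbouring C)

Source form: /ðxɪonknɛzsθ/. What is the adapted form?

Substitution: /ð/ → /t/, /x/ → /f/, giving /tfɪonknɛzsθ/.
Under (C)V(C), the unsyllabifiable consonants are /t/, /k/, /s/, /θ/ (at most one coda consonant is licensed; onsets are limited to one consonant).
Inserting the epenthetic vowel yields /t/ → /to/, /k/ → /ko/, /s/ → /so/, /θ/ → /θo/.

tofɪonkonɛzsoθo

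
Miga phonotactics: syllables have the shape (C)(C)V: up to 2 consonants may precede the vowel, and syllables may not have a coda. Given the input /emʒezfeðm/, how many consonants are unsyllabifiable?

Syllabifying with onset maximization leaves /ð/, /m/ stranded (no codas are permitted; onsets may contain at most 2 consonants).

2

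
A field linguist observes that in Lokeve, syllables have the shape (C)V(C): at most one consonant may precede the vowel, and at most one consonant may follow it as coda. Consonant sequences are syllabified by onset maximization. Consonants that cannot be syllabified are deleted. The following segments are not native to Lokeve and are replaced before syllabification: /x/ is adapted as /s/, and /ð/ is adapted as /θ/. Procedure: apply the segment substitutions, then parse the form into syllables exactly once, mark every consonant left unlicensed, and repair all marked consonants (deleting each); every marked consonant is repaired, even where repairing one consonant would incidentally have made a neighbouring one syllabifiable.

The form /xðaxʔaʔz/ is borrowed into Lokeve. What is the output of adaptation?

Substitution: /x/ → /s/, /ð/ → /θ/, giving /sθasʔaʔz/.
The consonants /s/, /z/ cannot be parsed into a legal (C)V(C) syllable (at most one coda consonant is licensed; onsets are limited to one consonant).
Each unlicensed consonant is deleted: /s/, /z/.

θasʔaʔ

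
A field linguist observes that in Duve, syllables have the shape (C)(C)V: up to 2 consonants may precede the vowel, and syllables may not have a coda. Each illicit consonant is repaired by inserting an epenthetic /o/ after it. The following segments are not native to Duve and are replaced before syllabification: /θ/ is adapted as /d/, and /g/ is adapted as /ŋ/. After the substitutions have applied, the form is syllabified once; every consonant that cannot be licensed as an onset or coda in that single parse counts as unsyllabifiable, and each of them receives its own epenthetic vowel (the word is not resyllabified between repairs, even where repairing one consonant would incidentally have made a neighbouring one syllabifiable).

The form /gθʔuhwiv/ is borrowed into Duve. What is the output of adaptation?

ŋodʔuhwivo

Substitution: /g/ → /ŋ/, /θ/ → /d/, giving /ŋdʔuhwiv/.
The consonants /ŋ/, /v/ cannot be parsed into a legal (C)(C)V syllable (no codas are permitted; onsets may contain at most 2 consonants).
Inserting the epenthetic vowel yields /ŋ/ → /ŋo/, /v/ → /vo/.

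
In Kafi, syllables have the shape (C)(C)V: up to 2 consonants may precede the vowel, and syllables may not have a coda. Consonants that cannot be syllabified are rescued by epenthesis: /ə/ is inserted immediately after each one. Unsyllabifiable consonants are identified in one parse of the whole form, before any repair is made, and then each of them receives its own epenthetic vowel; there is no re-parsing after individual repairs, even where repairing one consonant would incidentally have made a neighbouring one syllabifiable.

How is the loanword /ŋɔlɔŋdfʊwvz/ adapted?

The consonants /ŋ/, /w/, /v/, /z/ cannot be parsed into a legal (C)(C)V syllable (no codas are permitted; onsets may contain at most 2 consonants).
Each unlicensed consonant becomes the onset of a new syllable: /ŋ/ → /ŋə/, /w/ → /wə/, /v/ → /və/, /z/ → /zə/.

ŋɔlɔŋədfʊwəvəzə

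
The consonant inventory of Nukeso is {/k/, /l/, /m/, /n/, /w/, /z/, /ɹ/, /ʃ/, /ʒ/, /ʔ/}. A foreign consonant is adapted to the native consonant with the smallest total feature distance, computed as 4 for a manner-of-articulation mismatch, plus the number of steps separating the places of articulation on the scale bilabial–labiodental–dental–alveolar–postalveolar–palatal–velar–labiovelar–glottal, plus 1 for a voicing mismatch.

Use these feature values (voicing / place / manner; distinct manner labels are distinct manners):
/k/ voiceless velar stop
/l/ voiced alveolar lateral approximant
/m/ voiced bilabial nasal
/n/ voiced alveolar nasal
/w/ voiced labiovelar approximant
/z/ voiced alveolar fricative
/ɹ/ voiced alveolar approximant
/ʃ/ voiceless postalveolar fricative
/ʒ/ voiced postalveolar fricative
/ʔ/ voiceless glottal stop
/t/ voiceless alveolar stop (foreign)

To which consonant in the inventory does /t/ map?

k

/k/ is closest: same manner (stop), place distance 3 (alveolar→velar), same voicing; total 3. Next closest is /l/ at distance 5.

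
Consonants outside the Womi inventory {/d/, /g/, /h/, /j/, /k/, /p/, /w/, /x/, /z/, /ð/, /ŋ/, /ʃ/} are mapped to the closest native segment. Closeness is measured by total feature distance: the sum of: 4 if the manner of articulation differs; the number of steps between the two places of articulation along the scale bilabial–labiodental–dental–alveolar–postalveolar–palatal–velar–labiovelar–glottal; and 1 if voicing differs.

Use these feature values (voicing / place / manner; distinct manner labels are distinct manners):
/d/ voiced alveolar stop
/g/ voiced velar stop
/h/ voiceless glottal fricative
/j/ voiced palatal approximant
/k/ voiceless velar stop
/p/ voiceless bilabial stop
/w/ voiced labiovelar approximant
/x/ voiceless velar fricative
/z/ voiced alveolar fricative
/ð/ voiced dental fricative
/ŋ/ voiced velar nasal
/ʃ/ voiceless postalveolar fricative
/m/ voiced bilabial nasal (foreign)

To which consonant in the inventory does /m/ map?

p

/p/ is closest: manner differs (nasal→stop, +4), place distance 0 (bilabial→bilabial), voicing differs (+1); total 5. Next closest is /ð/ at distance 6.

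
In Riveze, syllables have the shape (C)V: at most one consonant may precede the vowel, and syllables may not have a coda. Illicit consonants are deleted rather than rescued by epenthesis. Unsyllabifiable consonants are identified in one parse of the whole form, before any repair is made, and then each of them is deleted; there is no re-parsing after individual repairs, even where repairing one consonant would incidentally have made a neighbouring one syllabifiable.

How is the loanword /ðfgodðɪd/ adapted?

goðɪ

Under (C)V, the unsyllabifiable consonants are /ð/, /f/, /d/, /d/ (no codas are permitted; onsets are limited to one consonant).
Each unlicensed consonant is deleted: /ð/, /f/, /d/, /d/.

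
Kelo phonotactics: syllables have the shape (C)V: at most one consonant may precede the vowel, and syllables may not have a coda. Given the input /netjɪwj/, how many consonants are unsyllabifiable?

3

Syllabifying with onset maximization leaves /t/, /w/, /j/ stranded (no codas are permitted; onsets are limited to one consonant).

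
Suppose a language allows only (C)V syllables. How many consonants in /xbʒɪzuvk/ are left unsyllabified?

4

Under (C)V, the unsyllabifiable consonants are /x/, /b/, /v/, /k/ (no codas are permitted; onsets are limited to one consonant).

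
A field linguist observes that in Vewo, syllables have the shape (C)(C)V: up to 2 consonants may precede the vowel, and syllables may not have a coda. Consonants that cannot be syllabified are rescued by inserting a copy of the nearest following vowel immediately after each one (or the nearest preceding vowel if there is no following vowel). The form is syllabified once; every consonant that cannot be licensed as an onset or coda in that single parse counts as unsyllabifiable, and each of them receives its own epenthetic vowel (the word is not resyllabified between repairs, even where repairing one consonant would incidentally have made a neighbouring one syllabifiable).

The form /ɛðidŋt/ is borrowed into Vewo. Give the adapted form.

Syllabifying with onset maximization leaves /d/, /ŋ/, /t/ stranded (no codas are permitted; onsets may contain at most 2 consonants).
Each unlicensed consonant becomes the onset of a new syllable: /d/ → /di/, /ŋ/ → /ŋi/, /t/ → /ti/.

ɛðidiŋiti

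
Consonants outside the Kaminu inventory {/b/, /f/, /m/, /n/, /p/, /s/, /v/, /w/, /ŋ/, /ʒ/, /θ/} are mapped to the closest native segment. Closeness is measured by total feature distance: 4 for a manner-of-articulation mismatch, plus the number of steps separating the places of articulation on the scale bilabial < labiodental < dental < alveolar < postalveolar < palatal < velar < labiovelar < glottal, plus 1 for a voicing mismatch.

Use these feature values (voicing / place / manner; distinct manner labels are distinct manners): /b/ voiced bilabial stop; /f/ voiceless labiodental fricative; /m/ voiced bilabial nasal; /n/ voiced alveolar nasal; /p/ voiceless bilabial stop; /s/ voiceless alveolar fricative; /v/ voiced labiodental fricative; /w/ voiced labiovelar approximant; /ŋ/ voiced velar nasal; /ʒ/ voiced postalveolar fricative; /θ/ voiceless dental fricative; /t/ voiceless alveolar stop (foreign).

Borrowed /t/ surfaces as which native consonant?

/p/ is closest: same manner (stop), place distance 3 (alveolar→bilabial), same voicing; total 3. Next closest is /b/ at distance 4.

p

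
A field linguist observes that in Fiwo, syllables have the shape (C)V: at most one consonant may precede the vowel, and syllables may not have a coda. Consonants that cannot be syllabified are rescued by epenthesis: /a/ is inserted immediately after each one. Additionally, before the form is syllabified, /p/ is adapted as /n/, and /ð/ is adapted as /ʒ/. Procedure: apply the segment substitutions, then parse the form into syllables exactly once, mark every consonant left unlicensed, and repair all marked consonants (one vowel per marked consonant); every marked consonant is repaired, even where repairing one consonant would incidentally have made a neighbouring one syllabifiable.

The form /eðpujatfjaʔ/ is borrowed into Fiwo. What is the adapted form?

eʒanujatafajaʔa

Substitution: /ð/ → /ʒ/, /p/ → /n/, giving /eʒnujatfjaʔ/.
The consonants /ʒ/, /t/, /f/, /ʔ/ cannot be parsed into a legal (C)V syllable (no codas are permitted; onsets are limited to one consonant).
Each unlicensed consonant becomes the onset of a new syllable: /ʒ/ → /ʒa/, /t/ → /ta/, /f/ → /fa/, /ʔ/ → /ʔa/.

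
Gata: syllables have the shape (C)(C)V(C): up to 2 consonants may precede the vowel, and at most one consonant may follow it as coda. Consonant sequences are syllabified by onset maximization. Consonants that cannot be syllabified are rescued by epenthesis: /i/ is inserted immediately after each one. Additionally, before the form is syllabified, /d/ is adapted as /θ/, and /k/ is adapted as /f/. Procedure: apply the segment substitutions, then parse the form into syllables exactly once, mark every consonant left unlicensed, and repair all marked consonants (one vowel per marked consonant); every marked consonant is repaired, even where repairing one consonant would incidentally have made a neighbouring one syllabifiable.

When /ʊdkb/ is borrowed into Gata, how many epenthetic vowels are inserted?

After substitution the input is /ʊθfb/.
The unsyllabifiable consonants are /f/, /b/; each receives one epenthetic vowel.

2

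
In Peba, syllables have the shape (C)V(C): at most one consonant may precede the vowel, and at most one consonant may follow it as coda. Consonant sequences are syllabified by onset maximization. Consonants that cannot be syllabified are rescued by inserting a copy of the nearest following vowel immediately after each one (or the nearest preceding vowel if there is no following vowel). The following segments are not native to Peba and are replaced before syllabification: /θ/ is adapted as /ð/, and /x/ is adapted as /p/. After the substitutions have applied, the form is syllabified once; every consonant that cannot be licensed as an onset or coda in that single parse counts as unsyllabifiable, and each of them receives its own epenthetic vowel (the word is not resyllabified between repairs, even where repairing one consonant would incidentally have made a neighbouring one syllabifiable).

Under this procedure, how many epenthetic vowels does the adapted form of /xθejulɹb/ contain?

3

After substitution the input is /pðejulɹb/.
The unsyllabifiable consonants are /p/, /ɹ/, /b/; each receives one epenthetic vowel.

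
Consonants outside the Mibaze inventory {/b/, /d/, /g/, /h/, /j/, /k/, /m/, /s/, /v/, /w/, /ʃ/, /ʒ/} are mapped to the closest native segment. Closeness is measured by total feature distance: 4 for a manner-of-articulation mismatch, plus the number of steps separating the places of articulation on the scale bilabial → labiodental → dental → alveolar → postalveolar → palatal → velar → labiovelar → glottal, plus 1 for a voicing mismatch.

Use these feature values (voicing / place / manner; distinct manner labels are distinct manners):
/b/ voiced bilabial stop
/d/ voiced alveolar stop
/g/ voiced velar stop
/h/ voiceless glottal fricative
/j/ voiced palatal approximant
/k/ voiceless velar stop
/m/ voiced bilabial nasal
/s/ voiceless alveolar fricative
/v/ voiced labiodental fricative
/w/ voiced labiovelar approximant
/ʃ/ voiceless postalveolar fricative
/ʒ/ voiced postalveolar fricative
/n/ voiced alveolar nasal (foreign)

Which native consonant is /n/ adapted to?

/m/ is closest: same manner (nasal), place distance 3 (alveolar→bilabial), same voicing; total 3. Next closest is /d/ at distance 4.

m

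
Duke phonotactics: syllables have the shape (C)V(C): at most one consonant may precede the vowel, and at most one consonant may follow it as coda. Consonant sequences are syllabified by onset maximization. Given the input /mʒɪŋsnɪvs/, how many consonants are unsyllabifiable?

Syllabifying with onset maximization leaves /m/, /s/, /s/ stranded (at most one coda consonant is licensed; onsets are limited to one consonant).

3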